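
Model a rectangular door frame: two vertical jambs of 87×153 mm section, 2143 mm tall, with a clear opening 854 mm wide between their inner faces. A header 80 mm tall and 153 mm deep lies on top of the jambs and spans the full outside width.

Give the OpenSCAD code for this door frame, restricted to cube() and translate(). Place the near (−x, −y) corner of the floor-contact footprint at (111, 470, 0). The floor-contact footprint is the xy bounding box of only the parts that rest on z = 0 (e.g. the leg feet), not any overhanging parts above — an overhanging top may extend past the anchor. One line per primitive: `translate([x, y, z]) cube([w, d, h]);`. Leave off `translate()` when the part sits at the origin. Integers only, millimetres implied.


translate([111, 470, 0]) cube([87, 153, 2143]);
translate([1052, 470, 0]) cube([87, 153, 2143]);
translate([111, 470, 2143]) cube([1028, 153, 80]);


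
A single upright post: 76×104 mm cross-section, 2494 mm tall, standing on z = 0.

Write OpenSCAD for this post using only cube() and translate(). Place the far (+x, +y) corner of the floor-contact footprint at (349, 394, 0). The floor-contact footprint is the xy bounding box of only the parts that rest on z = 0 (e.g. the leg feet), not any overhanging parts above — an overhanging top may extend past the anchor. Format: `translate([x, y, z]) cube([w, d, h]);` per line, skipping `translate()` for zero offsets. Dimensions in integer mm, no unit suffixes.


translate([273, 290, 0]) cube([76, 104, 2494]);


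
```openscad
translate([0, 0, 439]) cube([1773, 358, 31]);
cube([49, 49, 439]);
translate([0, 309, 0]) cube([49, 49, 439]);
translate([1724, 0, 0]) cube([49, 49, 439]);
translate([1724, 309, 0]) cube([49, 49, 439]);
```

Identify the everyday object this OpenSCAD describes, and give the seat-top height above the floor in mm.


A bench. The seat-top height is 470 mm.

A long slab on four corner posts — a bench. The slab sits at z = 439 with thickness 31, so the top is 439 + 31 = 470 mm.


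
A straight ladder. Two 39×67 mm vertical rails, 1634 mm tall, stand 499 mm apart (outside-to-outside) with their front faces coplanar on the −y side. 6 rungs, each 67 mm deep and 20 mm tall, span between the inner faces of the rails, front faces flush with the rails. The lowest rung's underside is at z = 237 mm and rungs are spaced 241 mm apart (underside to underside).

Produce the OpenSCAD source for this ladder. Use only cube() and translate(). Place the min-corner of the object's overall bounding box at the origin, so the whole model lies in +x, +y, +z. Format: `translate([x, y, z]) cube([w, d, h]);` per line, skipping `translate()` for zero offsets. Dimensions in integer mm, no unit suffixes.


cube([39, 67, 1634]);
translate([460, 0, 0]) cube([39, 67, 1634]);
translate([39, 0, 237]) cube([421, 67, 20]);
translate([39, 0, 478]) cube([421, 67, 20]);
translate([39, 0, 719]) cube([421, 67, 20]);
translate([39, 0, 960]) cube([421, 67, 20]);
translate([39, 0, 1201]) cube([421, 67, 20]);
translate([39, 0, 1442]) cube([421, 67, 20]);


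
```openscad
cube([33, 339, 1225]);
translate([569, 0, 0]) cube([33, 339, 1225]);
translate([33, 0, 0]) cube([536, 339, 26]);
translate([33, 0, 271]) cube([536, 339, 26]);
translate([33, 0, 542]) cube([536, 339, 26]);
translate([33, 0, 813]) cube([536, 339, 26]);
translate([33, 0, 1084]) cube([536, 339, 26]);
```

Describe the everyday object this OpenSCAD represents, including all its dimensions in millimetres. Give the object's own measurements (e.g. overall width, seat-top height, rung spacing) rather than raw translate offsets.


An open bookshelf. Two side panels, each 33 mm thick, 339 mm deep and 1225 mm tall, stand 602 mm apart (outside-to-outside). Between them sit 5 shelves, each 26 mm thick and 339 mm deep, spanning the full gap between the sides. The bottom shelf rests on the floor (its underside at z = 0) and the clear gap between one shelf's top and the next shelf's underside is 245 mm.


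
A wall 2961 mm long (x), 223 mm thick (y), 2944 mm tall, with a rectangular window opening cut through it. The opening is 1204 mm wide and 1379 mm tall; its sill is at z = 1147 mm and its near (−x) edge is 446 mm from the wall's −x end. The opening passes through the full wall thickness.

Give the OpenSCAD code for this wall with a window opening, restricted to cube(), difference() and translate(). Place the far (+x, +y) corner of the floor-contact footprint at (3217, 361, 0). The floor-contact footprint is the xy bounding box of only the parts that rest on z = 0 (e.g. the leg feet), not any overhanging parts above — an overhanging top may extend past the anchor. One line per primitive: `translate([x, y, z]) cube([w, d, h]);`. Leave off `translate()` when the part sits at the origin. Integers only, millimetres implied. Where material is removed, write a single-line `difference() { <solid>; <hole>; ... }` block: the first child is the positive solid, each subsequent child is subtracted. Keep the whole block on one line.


difference() { translate([256, 138, 0]) cube([2961, 223, 2944]); translate([702, 138, 1147]) cube([1204, 223, 1379]); }


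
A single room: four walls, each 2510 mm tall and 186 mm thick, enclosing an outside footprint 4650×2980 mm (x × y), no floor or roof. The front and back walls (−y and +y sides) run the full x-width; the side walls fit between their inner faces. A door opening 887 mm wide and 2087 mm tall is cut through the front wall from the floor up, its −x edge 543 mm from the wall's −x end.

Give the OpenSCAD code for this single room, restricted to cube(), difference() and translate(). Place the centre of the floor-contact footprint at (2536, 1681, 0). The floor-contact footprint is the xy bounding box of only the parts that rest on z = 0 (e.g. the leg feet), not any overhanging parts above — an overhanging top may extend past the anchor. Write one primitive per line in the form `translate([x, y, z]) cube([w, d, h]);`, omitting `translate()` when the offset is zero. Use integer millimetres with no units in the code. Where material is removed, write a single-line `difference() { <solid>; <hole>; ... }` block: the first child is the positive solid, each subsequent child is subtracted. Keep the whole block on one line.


difference() { translate([211, 191, 0]) cube([4650, 186, 2510]); translate([754, 191, 0]) cube([887, 186, 2087]); }
translate([211, 2985, 0]) cube([4650, 186, 2510]);
translate([211, 377, 0]) cube([186, 2608, 2510]);
translate([4675, 377, 0]) cube([186, 2608, 2510]);


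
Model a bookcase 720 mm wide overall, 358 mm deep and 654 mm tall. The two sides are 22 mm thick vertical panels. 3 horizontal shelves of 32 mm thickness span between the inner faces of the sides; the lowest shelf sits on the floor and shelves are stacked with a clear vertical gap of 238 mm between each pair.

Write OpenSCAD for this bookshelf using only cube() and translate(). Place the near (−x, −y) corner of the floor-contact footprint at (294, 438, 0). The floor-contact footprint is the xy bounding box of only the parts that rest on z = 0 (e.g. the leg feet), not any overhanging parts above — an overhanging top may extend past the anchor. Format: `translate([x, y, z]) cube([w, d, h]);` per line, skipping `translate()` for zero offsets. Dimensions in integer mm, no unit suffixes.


translate([294, 438, 0]) cube([22, 358, 654]);
translate([992, 438, 0]) cube([22, 358, 654]);
translate([316, 438, 0]) cube([676, 358, 32]);
translate([316, 438, 270]) cube([676, 358, 32]);
translate([316, 438, 540]) cube([676, 358, 32]);


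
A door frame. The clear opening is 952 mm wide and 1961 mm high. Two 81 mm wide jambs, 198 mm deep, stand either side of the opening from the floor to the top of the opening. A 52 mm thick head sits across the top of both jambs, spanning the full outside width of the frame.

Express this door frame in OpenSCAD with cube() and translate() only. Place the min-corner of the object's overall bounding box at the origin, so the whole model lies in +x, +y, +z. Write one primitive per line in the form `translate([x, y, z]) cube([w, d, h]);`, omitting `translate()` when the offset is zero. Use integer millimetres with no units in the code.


cube([81, 198, 1961]);
translate([1033, 0, 0]) cube([81, 198, 1961]);
translate([0, 0, 1961]) cube([1114, 198, 52]);


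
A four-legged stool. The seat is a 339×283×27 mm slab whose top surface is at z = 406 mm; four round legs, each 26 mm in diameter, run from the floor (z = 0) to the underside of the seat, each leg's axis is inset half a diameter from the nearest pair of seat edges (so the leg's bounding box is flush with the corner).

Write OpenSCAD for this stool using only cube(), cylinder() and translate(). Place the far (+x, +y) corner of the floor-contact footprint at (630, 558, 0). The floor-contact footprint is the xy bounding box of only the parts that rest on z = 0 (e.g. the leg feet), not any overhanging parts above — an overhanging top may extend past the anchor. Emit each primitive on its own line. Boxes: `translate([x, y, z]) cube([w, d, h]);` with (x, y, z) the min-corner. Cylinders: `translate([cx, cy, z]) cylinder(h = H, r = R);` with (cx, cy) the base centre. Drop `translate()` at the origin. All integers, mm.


translate([291, 275, 379]) cube([339, 283, 27]);
translate([304, 288, 0]) cylinder(h = 379, r = 13);
translate([617, 288, 0]) cylinder(h = 379, r = 13);
translate([304, 545, 0]) cylinder(h = 379, r = 13);
translate([617, 545, 0]) cylinder(h = 379, r = 13);


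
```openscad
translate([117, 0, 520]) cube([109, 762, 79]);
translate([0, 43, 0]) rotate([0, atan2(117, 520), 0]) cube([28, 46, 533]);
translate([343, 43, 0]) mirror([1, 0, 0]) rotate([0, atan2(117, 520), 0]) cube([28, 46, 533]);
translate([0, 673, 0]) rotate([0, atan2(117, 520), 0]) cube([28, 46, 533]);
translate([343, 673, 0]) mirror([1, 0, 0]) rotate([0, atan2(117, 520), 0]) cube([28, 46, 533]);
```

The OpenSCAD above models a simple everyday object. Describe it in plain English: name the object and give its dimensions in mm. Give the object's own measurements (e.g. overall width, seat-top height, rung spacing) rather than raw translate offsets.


A sawhorse. A 109×762×79 mm beam (x, y, z) sits on two A-frame leg pairs. Each pair is two raked legs of 28×46 mm section (46 mm along y) splaying symmetrically in x. Each leg rises 520 mm vertically over 117 mm of horizontal reach and is 533 mm long along its own axis. Every leg's outer bottom edge rests on the floor and its outer top edge meets a bottom edge of the beam — the left legs (tilting toward +x) meet the beam's −x bottom edge, the right legs (their mirror images, tilting toward −x) meet its +x bottom edge — so the leg tops tuck under the beam, the beam's underside is 520 mm above the floor, and the feet are 343 mm apart outside-to-outside with the beam centred between them. The two leg pairs are set in 43 mm from either end of the beam.


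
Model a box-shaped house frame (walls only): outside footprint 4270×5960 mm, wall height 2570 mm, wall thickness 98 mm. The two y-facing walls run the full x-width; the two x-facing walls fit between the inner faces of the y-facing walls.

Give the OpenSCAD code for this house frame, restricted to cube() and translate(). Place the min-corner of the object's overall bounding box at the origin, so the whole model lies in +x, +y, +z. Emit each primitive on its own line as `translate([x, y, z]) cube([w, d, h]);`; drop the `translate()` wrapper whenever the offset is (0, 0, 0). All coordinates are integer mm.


cube([4270, 98, 2570]);
translate([0, 5862, 0]) cube([4270, 98, 2570]);
translate([0, 98, 0]) cube([98, 5764, 2570]);
translate([4172, 98, 0]) cube([98, 5764, 2570]);


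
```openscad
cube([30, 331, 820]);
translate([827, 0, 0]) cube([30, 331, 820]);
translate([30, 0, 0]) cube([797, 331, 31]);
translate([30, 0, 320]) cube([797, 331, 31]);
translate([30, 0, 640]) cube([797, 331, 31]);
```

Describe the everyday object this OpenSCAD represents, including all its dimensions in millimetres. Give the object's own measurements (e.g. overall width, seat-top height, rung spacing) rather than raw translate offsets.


An open bookshelf. Two side panels, each 30 mm thick, 331 mm deep and 820 mm tall, stand 857 mm apart (outside-to-outside). Between them sit 3 shelves, each 31 mm thick and 331 mm deep, spanning the full gap between the sides. The bottom shelf rests on the floor (its underside at z = 0) and the clear gap between one shelf's top and the next shelf's underside is 289 mm.


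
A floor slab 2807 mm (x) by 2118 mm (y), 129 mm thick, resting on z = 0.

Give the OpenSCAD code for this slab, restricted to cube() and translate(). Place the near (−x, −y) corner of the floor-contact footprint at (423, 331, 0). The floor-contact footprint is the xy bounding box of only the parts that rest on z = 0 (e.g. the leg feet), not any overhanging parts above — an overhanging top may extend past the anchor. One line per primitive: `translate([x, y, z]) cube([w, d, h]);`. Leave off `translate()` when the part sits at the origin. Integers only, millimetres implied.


translate([423, 331, 0]) cube([2807, 2118, 129]);


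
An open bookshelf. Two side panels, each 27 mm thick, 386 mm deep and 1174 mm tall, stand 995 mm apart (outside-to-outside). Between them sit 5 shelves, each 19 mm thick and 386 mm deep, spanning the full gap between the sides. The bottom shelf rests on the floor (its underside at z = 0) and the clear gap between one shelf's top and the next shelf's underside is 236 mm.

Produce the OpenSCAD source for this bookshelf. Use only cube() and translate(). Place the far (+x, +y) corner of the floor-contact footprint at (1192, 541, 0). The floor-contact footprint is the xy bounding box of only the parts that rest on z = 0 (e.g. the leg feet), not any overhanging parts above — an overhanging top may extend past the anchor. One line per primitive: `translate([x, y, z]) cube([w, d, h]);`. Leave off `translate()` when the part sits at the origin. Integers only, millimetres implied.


translate([197, 155, 0]) cube([27, 386, 1174]);
translate([1165, 155, 0]) cube([27, 386, 1174]);
translate([224, 155, 0]) cube([941, 386, 19]);
translate([224, 155, 255]) cube([941, 386, 19]);
translate([224, 155, 510]) cube([941, 386, 19]);
translate([224, 155, 765]) cube([941, 386, 19]);
translate([224, 155, 1020]) cube([941, 386, 19]);


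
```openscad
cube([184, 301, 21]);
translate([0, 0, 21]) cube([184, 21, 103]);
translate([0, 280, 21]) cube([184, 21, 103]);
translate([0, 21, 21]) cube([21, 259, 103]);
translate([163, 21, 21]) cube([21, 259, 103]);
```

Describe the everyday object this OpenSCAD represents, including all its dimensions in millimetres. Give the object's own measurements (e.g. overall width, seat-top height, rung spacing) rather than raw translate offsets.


An open-topped rectangular box: outside dimensions 184×301×124 mm, with a uniform wall and base thickness of 21 mm. The base is a full 184×301 slab on the floor; four walls sit on top of the base. The front and back walls (the −y and +y sides) span the full width; the two side walls fit between them.


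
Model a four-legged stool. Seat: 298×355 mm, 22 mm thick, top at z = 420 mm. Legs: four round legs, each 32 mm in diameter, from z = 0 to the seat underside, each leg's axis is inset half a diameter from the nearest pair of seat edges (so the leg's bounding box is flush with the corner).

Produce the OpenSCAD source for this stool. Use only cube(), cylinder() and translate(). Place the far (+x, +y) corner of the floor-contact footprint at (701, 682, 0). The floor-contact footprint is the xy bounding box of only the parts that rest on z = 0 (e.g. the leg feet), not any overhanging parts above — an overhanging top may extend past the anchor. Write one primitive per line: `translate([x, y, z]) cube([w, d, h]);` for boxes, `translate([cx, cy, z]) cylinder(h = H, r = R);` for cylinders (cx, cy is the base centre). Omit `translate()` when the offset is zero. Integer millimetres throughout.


translate([403, 327, 398]) cube([298, 355, 22]);
translate([419, 343, 0]) cylinder(h = 398, r = 16);
translate([685, 343, 0]) cylinder(h = 398, r = 16);
translate([419, 666, 0]) cylinder(h = 398, r = 16);
translate([685, 666, 0]) cylinder(h = 398, r = 16);


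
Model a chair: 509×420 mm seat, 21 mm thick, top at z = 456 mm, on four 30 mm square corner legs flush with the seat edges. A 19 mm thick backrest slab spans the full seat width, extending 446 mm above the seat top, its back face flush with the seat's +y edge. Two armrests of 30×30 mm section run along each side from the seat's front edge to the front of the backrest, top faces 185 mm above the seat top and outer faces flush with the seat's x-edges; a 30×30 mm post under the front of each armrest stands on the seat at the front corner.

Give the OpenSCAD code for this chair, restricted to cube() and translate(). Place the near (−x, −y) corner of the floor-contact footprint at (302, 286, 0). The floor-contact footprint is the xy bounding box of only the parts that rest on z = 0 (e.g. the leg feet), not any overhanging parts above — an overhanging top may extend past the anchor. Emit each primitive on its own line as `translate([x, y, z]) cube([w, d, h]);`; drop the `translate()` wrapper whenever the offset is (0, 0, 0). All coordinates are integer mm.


// leg_h = 456 - 21 = 435
// arm post h = 185 - 30 = 155
translate([302, 286, 435]) cube([509, 420, 21]);
translate([302, 286, 0]) cube([30, 30, 435]);
translate([781, 286, 0]) cube([30, 30, 435]);
translate([302, 676, 0]) cube([30, 30, 435]);
translate([781, 676, 0]) cube([30, 30, 435]);
translate([302, 687, 456]) cube([509, 19, 446]);
translate([302, 286, 611]) cube([30, 401, 30]);
translate([781, 286, 611]) cube([30, 401, 30]);
translate([302, 286, 456]) cube([30, 30, 155]);
translate([781, 286, 456]) cube([30, 30, 155]);


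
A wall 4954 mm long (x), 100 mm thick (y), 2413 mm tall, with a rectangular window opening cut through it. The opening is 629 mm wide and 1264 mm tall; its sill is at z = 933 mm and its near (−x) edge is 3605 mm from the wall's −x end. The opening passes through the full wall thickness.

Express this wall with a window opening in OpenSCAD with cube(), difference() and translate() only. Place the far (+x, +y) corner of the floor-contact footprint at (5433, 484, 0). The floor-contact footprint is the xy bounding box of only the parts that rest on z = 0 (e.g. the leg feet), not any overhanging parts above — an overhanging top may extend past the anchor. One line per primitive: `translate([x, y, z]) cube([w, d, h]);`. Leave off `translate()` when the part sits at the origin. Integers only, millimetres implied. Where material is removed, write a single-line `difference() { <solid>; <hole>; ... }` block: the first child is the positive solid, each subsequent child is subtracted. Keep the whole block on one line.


difference() { translate([479, 384, 0]) cube([4954, 100, 2413]); translate([4084, 384, 933]) cube([629, 100, 1264]); }


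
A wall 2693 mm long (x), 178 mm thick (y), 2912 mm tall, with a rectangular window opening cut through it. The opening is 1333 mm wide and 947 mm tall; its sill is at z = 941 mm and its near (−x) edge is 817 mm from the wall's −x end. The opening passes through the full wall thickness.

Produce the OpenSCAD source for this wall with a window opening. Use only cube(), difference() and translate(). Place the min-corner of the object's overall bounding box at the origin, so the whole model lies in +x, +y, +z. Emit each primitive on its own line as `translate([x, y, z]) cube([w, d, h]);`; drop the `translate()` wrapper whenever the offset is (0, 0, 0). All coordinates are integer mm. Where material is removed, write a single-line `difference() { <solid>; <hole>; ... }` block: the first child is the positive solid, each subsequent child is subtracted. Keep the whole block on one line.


difference() { cube([2693, 178, 2912]); translate([817, 0, 941]) cube([1333, 178, 947]); }


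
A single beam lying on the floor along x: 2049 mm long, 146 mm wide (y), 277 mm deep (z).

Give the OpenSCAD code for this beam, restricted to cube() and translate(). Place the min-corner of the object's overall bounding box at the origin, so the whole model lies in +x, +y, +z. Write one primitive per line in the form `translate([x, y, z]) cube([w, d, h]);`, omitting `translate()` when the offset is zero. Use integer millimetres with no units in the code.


cube([2049, 146, 277]);


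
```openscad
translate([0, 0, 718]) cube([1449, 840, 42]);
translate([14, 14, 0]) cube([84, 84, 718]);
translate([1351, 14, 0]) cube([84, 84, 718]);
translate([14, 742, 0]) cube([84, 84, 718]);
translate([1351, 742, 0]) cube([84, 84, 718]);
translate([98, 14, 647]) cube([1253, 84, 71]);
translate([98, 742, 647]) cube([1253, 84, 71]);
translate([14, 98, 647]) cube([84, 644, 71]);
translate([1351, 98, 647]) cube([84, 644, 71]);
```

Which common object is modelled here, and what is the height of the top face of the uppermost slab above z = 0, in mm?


A table. The table height is 760 mm.

A 1449×840×42 slab sits at z = 718 on four 84 mm square posts — a table. The top surface is at 718 + 42 = 760 mm.


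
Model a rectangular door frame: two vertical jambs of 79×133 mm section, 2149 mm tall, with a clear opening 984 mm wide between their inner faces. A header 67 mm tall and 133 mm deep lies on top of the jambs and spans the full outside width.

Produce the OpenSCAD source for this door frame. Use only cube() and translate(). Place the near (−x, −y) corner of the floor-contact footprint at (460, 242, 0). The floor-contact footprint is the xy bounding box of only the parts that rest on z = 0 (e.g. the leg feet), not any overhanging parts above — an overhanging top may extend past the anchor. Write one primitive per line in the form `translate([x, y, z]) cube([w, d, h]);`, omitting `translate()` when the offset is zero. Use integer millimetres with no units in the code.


translate([460, 242, 0]) cube([79, 133, 2149]);
translate([1523, 242, 0]) cube([79, 133, 2149]);
translate([460, 242, 2149]) cube([1142, 133, 67]);


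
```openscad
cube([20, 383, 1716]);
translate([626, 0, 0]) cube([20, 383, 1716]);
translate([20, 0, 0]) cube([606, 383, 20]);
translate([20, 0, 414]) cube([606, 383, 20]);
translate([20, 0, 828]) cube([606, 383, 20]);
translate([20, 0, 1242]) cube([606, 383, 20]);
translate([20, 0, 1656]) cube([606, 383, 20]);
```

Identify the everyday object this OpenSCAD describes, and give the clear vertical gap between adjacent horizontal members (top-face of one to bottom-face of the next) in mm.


A bookshelf. The clear shelf gap is 394 mm.

Two tall side panels with 5 horizontal boards between them — a bookshelf. The first two shelf undersides are at z = 0 and z = 414; with shelf thickness 20, the clear gap is 414 − 0 − 20 = 394 mm.


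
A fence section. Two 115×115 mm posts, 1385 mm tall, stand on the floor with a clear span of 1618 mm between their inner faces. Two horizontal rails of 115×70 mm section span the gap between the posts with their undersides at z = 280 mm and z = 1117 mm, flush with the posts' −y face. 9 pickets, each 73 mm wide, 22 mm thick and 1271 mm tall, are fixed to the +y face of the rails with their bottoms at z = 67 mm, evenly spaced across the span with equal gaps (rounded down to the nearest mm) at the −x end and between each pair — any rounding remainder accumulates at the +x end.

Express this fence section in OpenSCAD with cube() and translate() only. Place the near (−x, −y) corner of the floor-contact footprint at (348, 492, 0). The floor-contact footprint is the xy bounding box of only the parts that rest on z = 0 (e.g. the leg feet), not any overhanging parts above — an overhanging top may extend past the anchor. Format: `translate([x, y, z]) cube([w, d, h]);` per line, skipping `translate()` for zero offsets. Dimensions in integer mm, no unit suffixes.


translate([348, 492, 0]) cube([115, 115, 1385]);
translate([2081, 492, 0]) cube([115, 115, 1385]);
translate([463, 492, 280]) cube([1618, 115, 70]);
translate([463, 492, 1117]) cube([1618, 115, 70]);
translate([559, 607, 67]) cube([73, 22, 1271]);
translate([728, 607, 67]) cube([73, 22, 1271]);
translate([897, 607, 67]) cube([73, 22, 1271]);
translate([1066, 607, 67]) cube([73, 22, 1271]);
translate([1235, 607, 67]) cube([73, 22, 1271]);
translate([1404, 607, 67]) cube([73, 22, 1271]);
translate([1573, 607, 67]) cube([73, 22, 1271]);
translate([1742, 607, 67]) cube([73, 22, 1271]);
translate([1911, 607, 67]) cube([73, 22, 1271]);


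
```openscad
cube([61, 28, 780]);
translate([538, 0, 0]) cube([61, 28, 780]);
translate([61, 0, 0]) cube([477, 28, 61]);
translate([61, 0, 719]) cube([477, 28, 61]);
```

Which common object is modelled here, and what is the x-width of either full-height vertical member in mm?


A picture frame. The border width is 61 mm.

Four thin pieces enclosing a rectangular opening — a picture frame. The two full-height stiles are 780 mm tall; the top rail sits at z = 719 and is 61 mm tall, so the border above the opening is 780 − 719 = 61 mm, matching the stile x-width.


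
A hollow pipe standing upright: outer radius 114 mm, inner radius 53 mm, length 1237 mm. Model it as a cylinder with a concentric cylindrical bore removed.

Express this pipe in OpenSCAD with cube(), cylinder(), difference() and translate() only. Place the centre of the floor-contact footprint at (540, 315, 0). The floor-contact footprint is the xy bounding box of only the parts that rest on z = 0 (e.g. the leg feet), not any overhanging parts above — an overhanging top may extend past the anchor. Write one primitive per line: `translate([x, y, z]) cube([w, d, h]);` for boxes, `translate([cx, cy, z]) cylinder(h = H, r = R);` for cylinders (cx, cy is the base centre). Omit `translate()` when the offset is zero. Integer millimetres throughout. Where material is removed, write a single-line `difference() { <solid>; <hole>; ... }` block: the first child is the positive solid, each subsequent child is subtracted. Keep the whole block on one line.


difference() { translate([540, 315, 0]) cylinder(h = 1237, r = 114); translate([540, 315, 0]) cylinder(h = 1237, r = 53); }


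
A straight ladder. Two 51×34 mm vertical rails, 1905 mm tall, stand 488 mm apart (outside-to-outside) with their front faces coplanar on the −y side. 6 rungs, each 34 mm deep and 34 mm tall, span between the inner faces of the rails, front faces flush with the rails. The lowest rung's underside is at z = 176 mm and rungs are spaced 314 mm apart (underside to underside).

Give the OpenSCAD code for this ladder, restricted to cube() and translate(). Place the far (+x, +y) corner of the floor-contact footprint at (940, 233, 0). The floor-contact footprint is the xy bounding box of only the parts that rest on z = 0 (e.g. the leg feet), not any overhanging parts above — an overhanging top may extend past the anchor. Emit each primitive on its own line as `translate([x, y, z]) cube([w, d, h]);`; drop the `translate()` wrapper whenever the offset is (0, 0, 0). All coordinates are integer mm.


translate([452, 199, 0]) cube([51, 34, 1905]);
translate([889, 199, 0]) cube([51, 34, 1905]);
translate([503, 199, 176]) cube([386, 34, 34]);
translate([503, 199, 490]) cube([386, 34, 34]);
translate([503, 199, 804]) cube([386, 34, 34]);
translate([503, 199, 1118]) cube([386, 34, 34]);
translate([503, 199, 1432]) cube([386, 34, 34]);
translate([503, 199, 1746]) cube([386, 34, 34]);


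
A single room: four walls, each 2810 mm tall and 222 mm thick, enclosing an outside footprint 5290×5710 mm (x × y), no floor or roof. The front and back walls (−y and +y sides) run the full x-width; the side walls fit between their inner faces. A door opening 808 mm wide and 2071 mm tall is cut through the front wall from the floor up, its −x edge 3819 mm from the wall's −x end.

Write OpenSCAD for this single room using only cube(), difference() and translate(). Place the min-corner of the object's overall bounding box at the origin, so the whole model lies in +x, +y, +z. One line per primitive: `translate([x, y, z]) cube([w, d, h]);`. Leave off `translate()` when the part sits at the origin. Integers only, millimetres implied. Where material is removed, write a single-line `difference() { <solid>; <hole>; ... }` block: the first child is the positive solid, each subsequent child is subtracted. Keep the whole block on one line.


difference() { cube([5290, 222, 2810]); translate([3819, 0, 0]) cube([808, 222, 2071]); }
translate([0, 5488, 0]) cube([5290, 222, 2810]);
translate([0, 222, 0]) cube([222, 5266, 2810]);
translate([5068, 222, 0]) cube([222, 5266, 2810]);


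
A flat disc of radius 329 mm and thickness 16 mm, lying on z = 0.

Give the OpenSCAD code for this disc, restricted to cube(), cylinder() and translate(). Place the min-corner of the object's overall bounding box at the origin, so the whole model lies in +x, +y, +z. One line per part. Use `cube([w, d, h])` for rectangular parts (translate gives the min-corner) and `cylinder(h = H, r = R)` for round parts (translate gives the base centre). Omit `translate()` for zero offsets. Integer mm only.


translate([329, 329, 0]) cylinder(h = 16, r = 329);


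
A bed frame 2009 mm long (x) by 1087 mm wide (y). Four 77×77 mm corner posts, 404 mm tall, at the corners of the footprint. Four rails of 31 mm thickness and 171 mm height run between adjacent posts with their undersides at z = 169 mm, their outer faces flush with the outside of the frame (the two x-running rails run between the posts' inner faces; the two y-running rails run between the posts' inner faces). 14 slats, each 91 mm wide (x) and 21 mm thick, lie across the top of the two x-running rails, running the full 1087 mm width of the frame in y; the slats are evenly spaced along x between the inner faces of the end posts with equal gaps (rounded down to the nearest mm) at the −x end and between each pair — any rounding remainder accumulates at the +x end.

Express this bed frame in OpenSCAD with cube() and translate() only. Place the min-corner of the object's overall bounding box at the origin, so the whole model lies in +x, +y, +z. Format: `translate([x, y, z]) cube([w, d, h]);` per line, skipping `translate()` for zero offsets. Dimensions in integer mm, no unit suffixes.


cube([77, 77, 404]);
translate([0, 1010, 0]) cube([77, 77, 404]);
translate([1932, 0, 0]) cube([77, 77, 404]);
translate([1932, 1010, 0]) cube([77, 77, 404]);
translate([77, 0, 169]) cube([1855, 31, 171]);
translate([77, 1056, 169]) cube([1855, 31, 171]);
translate([0, 77, 169]) cube([31, 933, 171]);
translate([1978, 77, 169]) cube([31, 933, 171]);
translate([115, 0, 340]) cube([91, 1087, 21]);
translate([244, 0, 340]) cube([91, 1087, 21]);
translate([373, 0, 340]) cube([91, 1087, 21]);
translate([502, 0, 340]) cube([91, 1087, 21]);
translate([631, 0, 340]) cube([91, 1087, 21]);
translate([760, 0, 340]) cube([91, 1087, 21]);
translate([889, 0, 340]) cube([91, 1087, 21]);
translate([1018, 0, 340]) cube([91, 1087, 21]);
translate([1147, 0, 340]) cube([91, 1087, 21]);
translate([1276, 0, 340]) cube([91, 1087, 21]);
translate([1405, 0, 340]) cube([91, 1087, 21]);
translate([1534, 0, 340]) cube([91, 1087, 21]);
translate([1663, 0, 340]) cube([91, 1087, 21]);
translate([1792, 0, 340]) cube([91, 1087, 21]);


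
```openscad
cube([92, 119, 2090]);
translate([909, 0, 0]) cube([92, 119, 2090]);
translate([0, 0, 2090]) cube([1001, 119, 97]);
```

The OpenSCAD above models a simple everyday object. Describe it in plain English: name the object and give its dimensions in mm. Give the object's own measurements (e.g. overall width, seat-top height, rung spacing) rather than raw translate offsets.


A door frame. The clear opening is 817 mm wide and 2090 mm high. Two 92 mm wide jambs, 119 mm deep, stand either side of the opening from the floor to the top of the opening. A 97 mm thick head sits across the top of both jambs, spanning the full outside width of the frame.


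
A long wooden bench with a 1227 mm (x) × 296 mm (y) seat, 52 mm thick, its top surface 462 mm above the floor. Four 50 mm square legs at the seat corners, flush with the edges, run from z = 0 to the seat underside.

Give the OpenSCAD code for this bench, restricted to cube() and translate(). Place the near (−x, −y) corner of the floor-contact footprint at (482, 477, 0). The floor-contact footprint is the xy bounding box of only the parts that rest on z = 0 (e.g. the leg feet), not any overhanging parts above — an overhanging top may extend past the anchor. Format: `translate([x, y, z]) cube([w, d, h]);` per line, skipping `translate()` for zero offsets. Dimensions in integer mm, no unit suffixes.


// leg_h = 462 − 52 = 410
translate([482, 477, 410]) cube([1227, 296, 52]);
translate([482, 477, 0]) cube([50, 50, 410]);
translate([482, 723, 0]) cube([50, 50, 410]);
translate([1659, 477, 0]) cube([50, 50, 410]);
translate([1659, 723, 0]) cube([50, 50, 410]);


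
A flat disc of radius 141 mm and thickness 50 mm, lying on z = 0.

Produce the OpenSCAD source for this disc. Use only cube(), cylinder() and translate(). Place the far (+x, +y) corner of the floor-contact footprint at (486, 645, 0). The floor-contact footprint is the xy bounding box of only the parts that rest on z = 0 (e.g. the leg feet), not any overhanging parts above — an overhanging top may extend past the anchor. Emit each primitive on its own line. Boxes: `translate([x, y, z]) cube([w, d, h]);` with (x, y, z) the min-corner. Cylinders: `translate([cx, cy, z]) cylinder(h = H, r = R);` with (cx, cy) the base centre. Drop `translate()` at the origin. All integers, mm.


translate([345, 504, 0]) cylinder(h = 50, r = 141);


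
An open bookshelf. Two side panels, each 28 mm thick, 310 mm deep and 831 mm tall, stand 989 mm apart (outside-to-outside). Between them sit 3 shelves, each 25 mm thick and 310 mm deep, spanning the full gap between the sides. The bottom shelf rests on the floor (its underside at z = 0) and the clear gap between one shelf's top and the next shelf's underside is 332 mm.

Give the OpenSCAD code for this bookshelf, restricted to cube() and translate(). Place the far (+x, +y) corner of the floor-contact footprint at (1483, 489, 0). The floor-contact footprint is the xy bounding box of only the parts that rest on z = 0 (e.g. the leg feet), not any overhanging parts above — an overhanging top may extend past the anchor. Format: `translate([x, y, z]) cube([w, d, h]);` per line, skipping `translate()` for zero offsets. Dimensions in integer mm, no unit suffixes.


translate([494, 179, 0]) cube([28, 310, 831]);
translate([1455, 179, 0]) cube([28, 310, 831]);
translate([522, 179, 0]) cube([933, 310, 25]);
translate([522, 179, 357]) cube([933, 310, 25]);
translate([522, 179, 714]) cube([933, 310, 25]);


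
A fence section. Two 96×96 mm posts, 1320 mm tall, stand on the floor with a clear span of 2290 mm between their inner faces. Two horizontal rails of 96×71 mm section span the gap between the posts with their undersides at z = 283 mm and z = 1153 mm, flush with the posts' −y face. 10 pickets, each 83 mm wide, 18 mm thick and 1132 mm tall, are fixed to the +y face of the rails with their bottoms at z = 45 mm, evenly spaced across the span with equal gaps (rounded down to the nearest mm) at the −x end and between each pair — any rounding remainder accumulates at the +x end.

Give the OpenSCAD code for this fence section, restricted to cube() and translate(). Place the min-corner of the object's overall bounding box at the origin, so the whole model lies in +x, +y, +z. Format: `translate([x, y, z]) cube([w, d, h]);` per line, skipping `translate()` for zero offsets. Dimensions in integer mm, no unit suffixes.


cube([96, 96, 1320]);
translate([2386, 0, 0]) cube([96, 96, 1320]);
translate([96, 0, 283]) cube([2290, 96, 71]);
translate([96, 0, 1153]) cube([2290, 96, 71]);
translate([228, 96, 45]) cube([83, 18, 1132]);
translate([443, 96, 45]) cube([83, 18, 1132]);
translate([658, 96, 45]) cube([83, 18, 1132]);
translate([873, 96, 45]) cube([83, 18, 1132]);
translate([1088, 96, 45]) cube([83, 18, 1132]);
translate([1303, 96, 45]) cube([83, 18, 1132]);
translate([1518, 96, 45]) cube([83, 18, 1132]);
translate([1733, 96, 45]) cube([83, 18, 1132]);
translate([1948, 96, 45]) cube([83, 18, 1132]);
translate([2163, 96, 45]) cube([83, 18, 1132]);


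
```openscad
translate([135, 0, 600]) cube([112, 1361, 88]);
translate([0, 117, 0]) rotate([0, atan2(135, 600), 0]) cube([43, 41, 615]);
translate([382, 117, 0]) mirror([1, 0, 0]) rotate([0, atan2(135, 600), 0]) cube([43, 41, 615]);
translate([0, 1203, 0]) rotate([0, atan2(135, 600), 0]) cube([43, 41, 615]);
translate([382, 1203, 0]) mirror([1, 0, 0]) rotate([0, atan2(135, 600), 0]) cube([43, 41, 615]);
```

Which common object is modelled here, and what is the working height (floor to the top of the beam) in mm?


A sawhorse. The overall height is 688 mm.

A beam across two mirrored pairs of raked legs — a sawhorse. The beam's underside is at z = 600 (matching the legs' vertical rise in atan2(135, 600)) and the beam is 88 mm tall, so its top is at 600 + 88 = 688 mm. The raked legs top out at the beam's underside, so that is the highest point.


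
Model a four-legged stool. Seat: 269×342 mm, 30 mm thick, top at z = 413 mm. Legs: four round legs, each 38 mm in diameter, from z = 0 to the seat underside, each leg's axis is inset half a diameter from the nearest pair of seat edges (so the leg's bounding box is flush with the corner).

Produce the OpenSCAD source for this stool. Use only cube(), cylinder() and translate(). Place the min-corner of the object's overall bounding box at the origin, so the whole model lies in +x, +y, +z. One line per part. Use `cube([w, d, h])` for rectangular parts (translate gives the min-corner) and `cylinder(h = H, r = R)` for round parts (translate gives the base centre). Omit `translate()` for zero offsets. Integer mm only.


translate([0, 0, 383]) cube([269, 342, 30]);
translate([19, 19, 0]) cylinder(h = 383, r = 19);
translate([250, 19, 0]) cylinder(h = 383, r = 19);
translate([19, 323, 0]) cylinder(h = 383, r = 19);
translate([250, 323, 0]) cylinder(h = 383, r = 19);


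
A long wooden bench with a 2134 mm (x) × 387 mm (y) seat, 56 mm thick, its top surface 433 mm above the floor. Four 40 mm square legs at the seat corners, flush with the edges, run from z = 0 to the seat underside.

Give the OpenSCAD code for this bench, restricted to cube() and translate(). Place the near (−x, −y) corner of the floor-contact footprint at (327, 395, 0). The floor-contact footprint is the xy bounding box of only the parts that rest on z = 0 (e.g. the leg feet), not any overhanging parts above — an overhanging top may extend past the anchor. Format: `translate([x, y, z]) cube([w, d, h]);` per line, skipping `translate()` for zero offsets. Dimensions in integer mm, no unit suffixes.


translate([327, 395, 377]) cube([2134, 387, 56]);
translate([327, 395, 0]) cube([40, 40, 377]);
translate([327, 742, 0]) cube([40, 40, 377]);
translate([2421, 395, 0]) cube([40, 40, 377]);
translate([2421, 742, 0]) cube([40, 40, 377]);


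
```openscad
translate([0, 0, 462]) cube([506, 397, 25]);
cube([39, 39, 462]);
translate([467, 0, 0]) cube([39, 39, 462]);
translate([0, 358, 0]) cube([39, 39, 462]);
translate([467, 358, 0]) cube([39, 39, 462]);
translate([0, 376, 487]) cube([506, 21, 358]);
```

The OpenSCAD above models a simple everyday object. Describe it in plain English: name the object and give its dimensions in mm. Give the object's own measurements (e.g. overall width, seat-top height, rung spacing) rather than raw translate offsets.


A chair. The seat is a 506×397×25 mm slab with its top at z = 487 mm, on four 39×39 mm corner legs (flush with the seat edges, standing on z = 0). A flat backrest 21 mm thick, 358 mm tall, spans the full seat width and rises from the seat top along its +y edge, rear face flush with the rear of the seat.


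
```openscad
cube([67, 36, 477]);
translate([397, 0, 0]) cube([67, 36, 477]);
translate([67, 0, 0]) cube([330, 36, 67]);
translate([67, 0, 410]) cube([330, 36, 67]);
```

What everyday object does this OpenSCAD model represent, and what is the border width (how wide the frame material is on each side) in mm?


A picture frame. The border width is 67 mm.

Four thin pieces enclosing a rectangular opening — a picture frame. The two full-height stiles are 477 mm tall; the top rail sits at z = 410 and is 67 mm tall, so the border above the opening is 477 − 410 = 67 mm, matching the stile x-width.
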